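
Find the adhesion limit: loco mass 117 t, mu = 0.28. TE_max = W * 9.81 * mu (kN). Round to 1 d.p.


TE_max = W * g * mu
TE_max = 117 * 9.81 * 0.28
TE_max = 1147.77 * 0.28
TE_max = 321.4 kN

321.4


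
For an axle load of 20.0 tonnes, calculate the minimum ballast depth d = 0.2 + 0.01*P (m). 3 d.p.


d = 0.2 + 0.01 * 20.0
d = 0.2 + 0.2
d = 0.400 m

0.400


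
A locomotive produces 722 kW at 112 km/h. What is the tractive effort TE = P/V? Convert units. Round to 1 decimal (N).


Convert: P = 722 kW = 722000 W
V = 112 / 3.6 = 31.1111 m/s
TE = 722000 / 31.1111
TE = 23207.1 N

23207.1


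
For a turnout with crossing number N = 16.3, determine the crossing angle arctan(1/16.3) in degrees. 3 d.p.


1/N = 1/16.3 = 0.06135
angle = arctan(0.06135) = 0.061273 rad
angle = 0.061273 * 180/pi = 3.511 degrees

3.511


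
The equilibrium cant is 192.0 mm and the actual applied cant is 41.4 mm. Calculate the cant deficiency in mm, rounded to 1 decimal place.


Cant deficiency = equilibrium cant - actual cant
CD = 192.0 - 41.4
CD = 150.6 mm

150.6


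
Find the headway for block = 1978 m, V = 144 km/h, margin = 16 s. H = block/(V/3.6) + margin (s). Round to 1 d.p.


V = 144 / 3.6 = 40.0 m/s
Block traversal time = 1978 / 40.0 = 49.45 s
Headway = 49.45 + 16
Headway = 65.5 s

65.5


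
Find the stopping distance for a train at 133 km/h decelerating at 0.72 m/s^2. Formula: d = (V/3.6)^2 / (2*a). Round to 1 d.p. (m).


Convert speed: V = 133 / 3.6 = 36.9444 m/s
V^2 = 1364.892
d = 1364.892 / (2 * 0.72)
d = 1364.892 / 1.44
d = 947.8 m

947.8


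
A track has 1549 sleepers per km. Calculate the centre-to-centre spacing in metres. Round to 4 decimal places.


Spacing = 1000 m / number of sleepers
Spacing = 1000 / 1549
Spacing = 0.6456 m

0.6456


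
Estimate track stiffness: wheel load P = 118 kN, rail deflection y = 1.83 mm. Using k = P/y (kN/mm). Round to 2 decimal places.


Track stiffness k = P / y
k = 118 / 1.83
k = 64.48 kN/mm

64.48


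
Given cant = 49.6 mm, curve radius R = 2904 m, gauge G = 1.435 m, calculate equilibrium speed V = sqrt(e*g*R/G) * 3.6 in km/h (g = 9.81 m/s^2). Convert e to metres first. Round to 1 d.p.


Convert cant: e = 49.6 mm = 0.0496 m
V_ms = sqrt(0.0496 * 9.81 * 2904 / 1.435)
V_ms = sqrt(984.68063) = 31.3796 m/s
V = 31.3796 * 3.6 = 113.0 km/h

113.0


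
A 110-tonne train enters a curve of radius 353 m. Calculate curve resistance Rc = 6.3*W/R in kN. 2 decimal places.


Rc = 6.3 * W / R
Rc = 6.3 * 110 / 353
Rc = 693.0 / 353
Rc = 1.96 kN

1.96


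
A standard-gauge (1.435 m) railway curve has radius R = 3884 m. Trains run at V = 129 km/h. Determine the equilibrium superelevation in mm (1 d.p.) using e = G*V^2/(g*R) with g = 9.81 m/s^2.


Convert speed: V = 129 / 3.6 = 35.8333 m/s
Apply formula: e = 1.435 * 35.8333^2 / (9.81 * 3884)
e = 1.435 * 1284.0278 / 38102.04
e = 0.048359 m = 48.4 mm

48.4


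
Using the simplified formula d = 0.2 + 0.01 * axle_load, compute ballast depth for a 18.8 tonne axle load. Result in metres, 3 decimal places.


d = 0.2 + 0.01 * 18.8
d = 0.2 + 0.188
d = 0.388 m

0.388


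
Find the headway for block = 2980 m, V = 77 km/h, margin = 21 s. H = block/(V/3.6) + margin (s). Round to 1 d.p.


V = 77 / 3.6 = 21.3889 m/s
Block traversal time = 2980 / 21.3889 = 139.3247 s
Headway = 139.3247 + 21
Headway = 160.3 s

160.3


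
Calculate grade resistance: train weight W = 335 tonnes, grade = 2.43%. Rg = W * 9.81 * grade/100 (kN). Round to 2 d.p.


Rg = W * 9.81 * grade / 100
Rg = 335 * 9.81 * 2.43 / 100
Rg = 3286.35 * 0.0243
Rg = 79.86 kN

79.86


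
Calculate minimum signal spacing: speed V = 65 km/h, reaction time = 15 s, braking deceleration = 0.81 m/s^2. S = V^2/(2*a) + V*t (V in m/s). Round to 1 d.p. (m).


V = 65 / 3.6 = 18.0556 m/s
Braking distance = 18.0556^2 / (2*0.81) = 201.2365 m
Sighting distance = 18.0556 * 15 = 270.8333 m
S = 201.2365 + 270.8333 = 472.1 m

472.1


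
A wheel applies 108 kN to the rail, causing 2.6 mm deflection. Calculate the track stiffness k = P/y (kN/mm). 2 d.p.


Track stiffness k = P / y
k = 108 / 2.6
k = 41.54 kN/mm

41.54


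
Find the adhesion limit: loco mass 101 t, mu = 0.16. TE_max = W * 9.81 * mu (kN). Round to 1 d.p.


TE_max = W * g * mu
TE_max = 101 * 9.81 * 0.16
TE_max = 990.81 * 0.16
TE_max = 158.5 kN

158.5


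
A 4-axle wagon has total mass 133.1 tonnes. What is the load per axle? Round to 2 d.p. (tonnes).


Load per axle = total weight / number of axles
Load = 133.1 / 4
Load = 33.28 tonnes

33.28


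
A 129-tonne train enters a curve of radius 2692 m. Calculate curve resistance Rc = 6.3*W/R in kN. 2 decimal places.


Rc = 6.3 * W / R
Rc = 6.3 * 129 / 2692
Rc = 812.7 / 2692
Rc = 0.30 kN

0.30


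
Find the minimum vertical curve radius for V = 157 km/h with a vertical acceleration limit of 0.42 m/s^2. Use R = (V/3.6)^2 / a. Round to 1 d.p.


Convert speed: V = 157 / 3.6 = 43.6111 m/s
V^2 = 1901.929 m^2/s^2
R_v = 1901.929 / 0.42
R_v = 4528.4 m

4528.4


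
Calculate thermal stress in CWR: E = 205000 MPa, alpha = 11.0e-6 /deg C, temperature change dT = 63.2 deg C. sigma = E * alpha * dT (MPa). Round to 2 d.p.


sigma = E * alpha * dT
sigma = 205000 * 11.0e-6 * 63.2
sigma = 2.255 * 63.2
sigma = 142.52 MPa

142.52


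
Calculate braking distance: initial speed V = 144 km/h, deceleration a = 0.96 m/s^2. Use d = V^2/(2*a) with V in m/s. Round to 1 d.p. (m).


Convert speed: V = 144 / 3.6 = 40.0 m/s
V^2 = 1600.0
d = 1600.0 / (2 * 0.96)
d = 1600.0 / 1.92
d = 833.3 m

833.3


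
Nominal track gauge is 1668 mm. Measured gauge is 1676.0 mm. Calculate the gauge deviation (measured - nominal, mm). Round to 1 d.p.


Deviation = measured - nominal
Deviation = 1676.0 - 1668
Deviation = 8.0 mm

8.0


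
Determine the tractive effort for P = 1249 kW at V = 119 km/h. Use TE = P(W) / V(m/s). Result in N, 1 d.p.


Convert: P = 1249 kW = 1249000 W
V = 119 / 3.6 = 33.0556 m/s
TE = 1249000 / 33.0556
TE = 37784.9 N

37784.9


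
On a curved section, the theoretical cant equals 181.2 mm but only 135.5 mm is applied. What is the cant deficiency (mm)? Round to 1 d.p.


Cant deficiency = equilibrium cant - actual cant
CD = 181.2 - 135.5
CD = 45.7 mm

45.7


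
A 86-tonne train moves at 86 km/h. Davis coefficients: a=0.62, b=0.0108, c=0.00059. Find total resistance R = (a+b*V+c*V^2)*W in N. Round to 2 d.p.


b*V = 0.0108 * 86 = 0.9288
c*V^2 = 0.00059 * 7396 = 4.36364
R_per_t = 0.62 + 0.9288 + 4.36364 = 5.91244 N/t
R_total = 5.91244 * 86 = 508.47 N

508.47


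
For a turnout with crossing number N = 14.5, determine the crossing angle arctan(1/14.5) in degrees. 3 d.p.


1/N = 1/14.5 = 0.068966
angle = arctan(0.068966) = 0.068856 rad
angle = 0.068856 * 180/pi = 3.945 degrees

3.945


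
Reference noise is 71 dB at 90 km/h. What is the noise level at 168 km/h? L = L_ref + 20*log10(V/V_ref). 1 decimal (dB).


V/V_ref = 168 / 90 = 1.866667
log10(1.866667) = 0.271067
20 * 0.271067 = 5.4213
L = 71 + 5.4213 = 76.4 dB

76.4


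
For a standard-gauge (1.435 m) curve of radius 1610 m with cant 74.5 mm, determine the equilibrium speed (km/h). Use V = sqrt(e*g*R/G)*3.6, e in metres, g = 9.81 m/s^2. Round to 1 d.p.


Convert cant: e = 74.5 mm = 0.0745 m
V_ms = sqrt(0.0745 * 9.81 * 1610 / 1.435)
V_ms = sqrt(819.972439) = 28.6352 m/s
V = 28.6352 * 3.6 = 103.1 km/h

103.1


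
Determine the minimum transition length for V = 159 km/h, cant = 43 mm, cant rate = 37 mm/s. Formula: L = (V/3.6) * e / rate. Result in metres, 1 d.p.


Convert speed: V = 159 / 3.6 = 44.1667 m/s
L = 44.1667 * 43 / 37
L = 1899.1667 / 37
L = 51.3 m

51.3


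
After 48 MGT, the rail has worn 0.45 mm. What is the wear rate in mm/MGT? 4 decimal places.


Wear rate = total wear / cumulative tonnage
Rate = 0.45 / 48
Rate = 0.0094 mm/MGT

0.0094


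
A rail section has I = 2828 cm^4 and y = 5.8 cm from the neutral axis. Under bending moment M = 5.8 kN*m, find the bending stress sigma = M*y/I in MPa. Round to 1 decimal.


Convert units:
M = 5.8 kN*m = 5800000 N*mm
y = 5.8 cm = 58 mm
I = 2828 cm^4 = 28280000 mm^4
sigma = 5800000 * 58 / 28280000
sigma = 11.9 MPa

11.9


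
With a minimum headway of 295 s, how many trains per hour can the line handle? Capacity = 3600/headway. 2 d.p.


Capacity = 3600 / headway
Capacity = 3600 / 295
Capacity = 12.20 trains/hour

12.20


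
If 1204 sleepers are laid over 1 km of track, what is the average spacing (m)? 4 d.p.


Spacing = 1000 m / number of sleepers
Spacing = 1000 / 1204
Spacing = 0.8306 m

0.8306


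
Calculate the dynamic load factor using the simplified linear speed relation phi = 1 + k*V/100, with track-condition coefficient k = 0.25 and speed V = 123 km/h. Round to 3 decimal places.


phi = 1 + k * V / 100
phi = 1 + 0.25 * 123 / 100
phi = 1 + 0.3075
phi = 1.308

1.308


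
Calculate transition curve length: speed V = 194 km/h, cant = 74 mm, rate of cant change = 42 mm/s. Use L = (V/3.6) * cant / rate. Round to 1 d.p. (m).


Convert speed: V = 194 / 3.6 = 53.8889 m/s
L = 53.8889 * 74 / 42
L = 3987.7778 / 42
L = 94.9 m

94.9


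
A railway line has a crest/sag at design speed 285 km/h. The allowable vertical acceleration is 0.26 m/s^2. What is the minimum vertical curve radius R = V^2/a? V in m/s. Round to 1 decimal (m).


Convert speed: V = 285 / 3.6 = 79.1667 m/s
V^2 = 6267.3611 m^2/s^2
R_v = 6267.3611 / 0.26
R_v = 24105.2 m

24105.2


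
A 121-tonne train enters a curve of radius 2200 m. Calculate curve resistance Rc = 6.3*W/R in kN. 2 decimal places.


Rc = 6.3 * W / R
Rc = 6.3 * 121 / 2200
Rc = 762.3 / 2200
Rc = 0.35 kN

0.35


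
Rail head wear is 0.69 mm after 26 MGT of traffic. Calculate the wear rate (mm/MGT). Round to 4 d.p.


Wear rate = total wear / cumulative tonnage
Rate = 0.69 / 26
Rate = 0.0265 mm/MGT

0.0265


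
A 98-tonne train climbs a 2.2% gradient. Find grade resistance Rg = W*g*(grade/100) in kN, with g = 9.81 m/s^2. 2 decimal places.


Rg = W * 9.81 * grade / 100
Rg = 98 * 9.81 * 2.2 / 100
Rg = 961.38 * 0.022
Rg = 21.15 kN

21.15


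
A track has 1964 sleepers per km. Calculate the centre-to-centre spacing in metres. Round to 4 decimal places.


Spacing = 1000 m / number of sleepers
Spacing = 1000 / 1964
Spacing = 0.5092 m

0.5092


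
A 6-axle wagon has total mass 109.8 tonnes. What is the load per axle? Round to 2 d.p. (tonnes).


Load per axle = total weight / number of axles
Load = 109.8 / 6
Load = 18.30 tonnes

18.30


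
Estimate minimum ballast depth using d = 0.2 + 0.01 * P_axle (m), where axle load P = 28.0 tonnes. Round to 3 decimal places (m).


d = 0.2 + 0.01 * 28.0
d = 0.2 + 0.28
d = 0.480 m

0.480


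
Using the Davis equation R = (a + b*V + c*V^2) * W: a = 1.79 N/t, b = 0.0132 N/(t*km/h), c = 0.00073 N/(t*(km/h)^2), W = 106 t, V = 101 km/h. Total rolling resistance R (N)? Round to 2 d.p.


b*V = 0.0132 * 101 = 1.3332
c*V^2 = 0.00073 * 10201 = 7.44673
R_per_t = 1.79 + 1.3332 + 7.44673 = 10.56993 N/t
R_total = 10.56993 * 106 = 1120.41 N

1120.41


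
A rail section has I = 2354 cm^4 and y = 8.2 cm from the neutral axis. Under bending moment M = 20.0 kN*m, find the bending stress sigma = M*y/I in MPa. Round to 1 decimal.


Convert units:
M = 20.0 kN*m = 20000000 N*mm
y = 8.2 cm = 82 mm
I = 2354 cm^4 = 23540000 mm^4
sigma = 20000000 * 82 / 23540000
sigma = 69.7 MPa

69.7


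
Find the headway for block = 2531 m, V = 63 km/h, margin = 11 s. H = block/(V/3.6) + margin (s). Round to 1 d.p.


V = 63 / 3.6 = 17.5 m/s
Block traversal time = 2531 / 17.5 = 144.6286 s
Headway = 144.6286 + 11
Headway = 155.6 s

155.6


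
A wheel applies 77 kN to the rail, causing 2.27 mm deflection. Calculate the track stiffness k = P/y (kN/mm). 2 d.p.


Track stiffness k = P / y
k = 77 / 2.27
k = 33.92 kN/mm

33.92


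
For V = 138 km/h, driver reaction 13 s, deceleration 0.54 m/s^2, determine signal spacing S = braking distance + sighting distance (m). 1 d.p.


V = 138 / 3.6 = 38.3333 m/s
Braking distance = 38.3333^2 / (2*0.54) = 1360.5967 m
Sighting distance = 38.3333 * 13 = 498.3333 m
S = 1360.5967 + 498.3333 = 1858.9 m

1858.9


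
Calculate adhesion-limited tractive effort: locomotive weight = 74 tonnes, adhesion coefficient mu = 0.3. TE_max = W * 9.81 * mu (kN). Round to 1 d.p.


TE_max = W * g * mu
TE_max = 74 * 9.81 * 0.3
TE_max = 725.94 * 0.3
TE_max = 217.8 kN

217.8


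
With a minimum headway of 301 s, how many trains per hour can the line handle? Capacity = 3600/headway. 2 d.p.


Capacity = 3600 / headway
Capacity = 3600 / 301
Capacity = 11.96 trains/hour

11.96


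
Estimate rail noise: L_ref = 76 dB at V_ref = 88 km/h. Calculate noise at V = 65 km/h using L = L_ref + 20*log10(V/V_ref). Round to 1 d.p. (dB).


V/V_ref = 65 / 88 = 0.738636
log10(0.738636) = -0.131569
20 * -0.131569 = -2.6314
L = 76 + -2.6314 = 73.4 dB

73.4


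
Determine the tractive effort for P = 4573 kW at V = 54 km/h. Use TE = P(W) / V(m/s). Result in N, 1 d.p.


Convert: P = 4573 kW = 4573000 W
V = 54 / 3.6 = 15.0 m/s
TE = 4573000 / 15.0
TE = 304866.7 N

304866.7


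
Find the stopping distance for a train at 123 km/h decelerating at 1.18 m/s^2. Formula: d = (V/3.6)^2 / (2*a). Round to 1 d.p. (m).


Convert speed: V = 123 / 3.6 = 34.1667 m/s
V^2 = 1167.3611
d = 1167.3611 / (2 * 1.18)
d = 1167.3611 / 2.36
d = 494.6 m

494.6


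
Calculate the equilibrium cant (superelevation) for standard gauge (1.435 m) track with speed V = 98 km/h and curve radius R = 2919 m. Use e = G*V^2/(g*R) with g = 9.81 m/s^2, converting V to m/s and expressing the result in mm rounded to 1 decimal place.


Convert speed: V = 98 / 3.6 = 27.2222 m/s
Apply formula: e = 1.435 * 27.2222^2 / (9.81 * 2919)
e = 1.435 * 741.0494 / 28635.39
e = 0.037136 m = 37.1 mm

37.1


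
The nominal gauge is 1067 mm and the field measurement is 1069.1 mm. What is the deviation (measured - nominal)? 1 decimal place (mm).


Deviation = measured - nominal
Deviation = 1069.1 - 1067
Deviation = 2.1 mm

2.1


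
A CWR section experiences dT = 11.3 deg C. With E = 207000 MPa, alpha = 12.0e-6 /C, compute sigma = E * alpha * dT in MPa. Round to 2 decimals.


sigma = E * alpha * dT
sigma = 207000 * 12.0e-6 * 11.3
sigma = 2.484 * 11.3
sigma = 28.07 MPa

28.07


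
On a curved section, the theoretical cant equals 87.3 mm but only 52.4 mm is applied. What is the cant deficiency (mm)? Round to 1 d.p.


Cant deficiency = equilibrium cant - actual cant
CD = 87.3 - 52.4
CD = 34.9 mm

34.9


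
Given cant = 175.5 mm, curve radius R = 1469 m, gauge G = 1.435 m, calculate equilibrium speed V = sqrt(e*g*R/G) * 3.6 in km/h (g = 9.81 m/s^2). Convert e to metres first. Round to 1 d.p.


Convert cant: e = 175.5 mm = 0.1755 m
V_ms = sqrt(0.1755 * 9.81 * 1469 / 1.435)
V_ms = sqrt(1762.446826) = 41.9815 m/s
V = 41.9815 * 3.6 = 151.1 km/h

151.1


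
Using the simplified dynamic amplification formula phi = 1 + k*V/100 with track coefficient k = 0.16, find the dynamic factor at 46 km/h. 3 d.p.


phi = 1 + k * V / 100
phi = 1 + 0.16 * 46 / 100
phi = 1 + 0.0736
phi = 1.074

1.074


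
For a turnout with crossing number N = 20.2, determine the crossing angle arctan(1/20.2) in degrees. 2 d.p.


1/N = 1/20.2 = 0.049505
angle = arctan(0.049505) = 0.049465 rad
angle = 0.049465 * 180/pi = 2.83 degrees

2.83


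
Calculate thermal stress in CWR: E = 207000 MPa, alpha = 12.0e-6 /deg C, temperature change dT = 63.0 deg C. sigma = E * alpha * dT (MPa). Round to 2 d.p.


sigma = E * alpha * dT
sigma = 207000 * 12.0e-6 * 63.0
sigma = 2.484 * 63.0
sigma = 156.49 MPa

156.49


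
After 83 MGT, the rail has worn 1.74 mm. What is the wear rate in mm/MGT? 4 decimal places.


Wear rate = total wear / cumulative tonnage
Rate = 1.74 / 83
Rate = 0.0210 mm/MGT

0.0210


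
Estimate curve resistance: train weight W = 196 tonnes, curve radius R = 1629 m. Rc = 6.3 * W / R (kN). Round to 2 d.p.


Rc = 6.3 * W / R
Rc = 6.3 * 196 / 1629
Rc = 1234.8 / 1629
Rc = 0.76 kN

0.76


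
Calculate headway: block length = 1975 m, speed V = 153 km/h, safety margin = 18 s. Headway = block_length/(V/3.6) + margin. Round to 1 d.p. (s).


V = 153 / 3.6 = 42.5 m/s
Block traversal time = 1975 / 42.5 = 46.4706 s
Headway = 46.4706 + 18
Headway = 64.5 s

64.5


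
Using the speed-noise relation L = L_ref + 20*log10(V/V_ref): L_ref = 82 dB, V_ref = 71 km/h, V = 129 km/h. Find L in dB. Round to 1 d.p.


V/V_ref = 129 / 71 = 1.816901
log10(1.816901) = 0.259331
20 * 0.259331 = 5.1866
L = 82 + 5.1866 = 87.2 dB

87.2


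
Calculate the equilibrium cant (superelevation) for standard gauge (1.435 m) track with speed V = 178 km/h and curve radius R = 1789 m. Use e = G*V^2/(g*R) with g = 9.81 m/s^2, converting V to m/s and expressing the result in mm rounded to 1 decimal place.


Convert speed: V = 178 / 3.6 = 49.4444 m/s
Apply formula: e = 1.435 * 49.4444^2 / (9.81 * 1789)
e = 1.435 * 2444.7531 / 17550.09
e = 0.199898 m = 199.9 mm

199.9


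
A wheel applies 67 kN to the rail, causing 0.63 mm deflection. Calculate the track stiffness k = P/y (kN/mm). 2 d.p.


Track stiffness k = P / y
k = 67 / 0.63
k = 106.35 kN/mm

106.35


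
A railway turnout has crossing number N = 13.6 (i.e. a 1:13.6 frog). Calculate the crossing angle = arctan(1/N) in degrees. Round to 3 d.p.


1/N = 1/13.6 = 0.073529
angle = arctan(0.073529) = 0.073397 rad
angle = 0.073397 * 180/pi = 4.205 degrees

4.205


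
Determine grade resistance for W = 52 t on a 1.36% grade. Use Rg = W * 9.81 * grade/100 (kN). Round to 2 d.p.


Rg = W * 9.81 * grade / 100
Rg = 52 * 9.81 * 1.36 / 100
Rg = 510.12 * 0.0136
Rg = 6.94 kN

6.94


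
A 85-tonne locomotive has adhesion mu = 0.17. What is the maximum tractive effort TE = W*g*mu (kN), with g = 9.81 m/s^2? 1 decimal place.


TE_max = W * g * mu
TE_max = 85 * 9.81 * 0.17
TE_max = 833.85 * 0.17
TE_max = 141.8 kN

141.8


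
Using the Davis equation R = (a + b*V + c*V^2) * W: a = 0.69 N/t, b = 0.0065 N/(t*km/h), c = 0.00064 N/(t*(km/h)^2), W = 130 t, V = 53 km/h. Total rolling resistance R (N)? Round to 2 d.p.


b*V = 0.0065 * 53 = 0.3445
c*V^2 = 0.00064 * 2809 = 1.79776
R_per_t = 0.69 + 0.3445 + 1.79776 = 2.83226 N/t
R_total = 2.83226 * 130 = 368.19 N

368.19


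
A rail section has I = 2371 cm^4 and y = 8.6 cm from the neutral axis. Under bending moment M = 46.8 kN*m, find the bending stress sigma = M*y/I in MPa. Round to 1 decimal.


Convert units:
M = 46.8 kN*m = 46800000 N*mm
y = 8.6 cm = 86 mm
I = 2371 cm^4 = 23710000 mm^4
sigma = 46800000 * 86 / 23710000
sigma = 169.8 MPa

169.8


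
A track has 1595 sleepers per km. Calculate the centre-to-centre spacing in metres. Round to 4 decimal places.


Spacing = 1000 m / number of sleepers
Spacing = 1000 / 1595
Spacing = 0.6270 m

0.6270


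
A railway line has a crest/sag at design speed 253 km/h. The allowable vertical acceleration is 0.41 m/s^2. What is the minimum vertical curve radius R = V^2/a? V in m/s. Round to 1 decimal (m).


Convert speed: V = 253 / 3.6 = 70.2778 m/s
V^2 = 4938.966 m^2/s^2
R_v = 4938.966 / 0.41
R_v = 12046.3 m

12046.3


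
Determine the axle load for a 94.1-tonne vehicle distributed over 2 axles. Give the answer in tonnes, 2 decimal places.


Load per axle = total weight / number of axles
Load = 94.1 / 2
Load = 47.05 tonnes

47.05


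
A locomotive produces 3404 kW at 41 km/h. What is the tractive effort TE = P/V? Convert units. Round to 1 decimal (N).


Convert: P = 3404 kW = 3404000 W
V = 41 / 3.6 = 11.3889 m/s
TE = 3404000 / 11.3889
TE = 298887.8 N

298887.8


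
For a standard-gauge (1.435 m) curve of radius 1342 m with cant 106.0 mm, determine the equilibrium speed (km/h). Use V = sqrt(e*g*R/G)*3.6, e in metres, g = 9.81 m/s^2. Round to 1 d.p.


Convert cant: e = 106.0 mm = 0.1060 m
V_ms = sqrt(0.1060 * 9.81 * 1342 / 1.435)
V_ms = sqrt(972.468376) = 31.1844 m/s
V = 31.1844 * 3.6 = 112.3 km/h

112.3


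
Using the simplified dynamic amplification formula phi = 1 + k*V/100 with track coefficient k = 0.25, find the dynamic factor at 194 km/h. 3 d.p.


phi = 1 + k * V / 100
phi = 1 + 0.25 * 194 / 100
phi = 1 + 0.485
phi = 1.485

1.485


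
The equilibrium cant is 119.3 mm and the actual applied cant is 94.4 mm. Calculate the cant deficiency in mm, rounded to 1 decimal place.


Cant deficiency = equilibrium cant - actual cant
CD = 119.3 - 94.4
CD = 24.9 mm

24.9


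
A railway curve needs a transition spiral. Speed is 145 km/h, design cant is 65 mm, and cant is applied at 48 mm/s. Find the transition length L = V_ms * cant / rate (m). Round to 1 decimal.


Convert speed: V = 145 / 3.6 = 40.2778 m/s
L = 40.2778 * 65 / 48
L = 2618.0556 / 48
L = 54.5 m

54.5


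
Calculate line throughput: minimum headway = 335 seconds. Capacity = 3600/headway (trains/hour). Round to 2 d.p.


Capacity = 3600 / headway
Capacity = 3600 / 335
Capacity = 10.75 trains/hour

10.75


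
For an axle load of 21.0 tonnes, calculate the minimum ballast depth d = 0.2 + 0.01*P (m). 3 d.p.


d = 0.2 + 0.01 * 21.0
d = 0.2 + 0.21
d = 0.410 m

0.410


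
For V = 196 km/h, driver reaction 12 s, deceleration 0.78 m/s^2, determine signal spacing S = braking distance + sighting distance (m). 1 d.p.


V = 196 / 3.6 = 54.4444 m/s
Braking distance = 54.4444^2 / (2*0.78) = 1900.1266 m
Sighting distance = 54.4444 * 12 = 653.3333 m
S = 1900.1266 + 653.3333 = 2553.5 m

2553.5


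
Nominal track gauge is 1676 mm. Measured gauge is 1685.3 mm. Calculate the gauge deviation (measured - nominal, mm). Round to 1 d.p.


Deviation = measured - nominal
Deviation = 1685.3 - 1676
Deviation = 9.3 mm

9.3


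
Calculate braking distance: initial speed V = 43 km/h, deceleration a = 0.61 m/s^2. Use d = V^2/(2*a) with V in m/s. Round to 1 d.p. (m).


Convert speed: V = 43 / 3.6 = 11.9444 m/s
V^2 = 142.6698
d = 142.6698 / (2 * 0.61)
d = 142.6698 / 1.22
d = 116.9 m

116.9


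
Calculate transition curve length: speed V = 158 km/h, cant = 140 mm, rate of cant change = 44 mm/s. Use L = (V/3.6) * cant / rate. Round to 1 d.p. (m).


Convert speed: V = 158 / 3.6 = 43.8889 m/s
L = 43.8889 * 140 / 44
L = 6144.4444 / 44
L = 139.6 m

139.6


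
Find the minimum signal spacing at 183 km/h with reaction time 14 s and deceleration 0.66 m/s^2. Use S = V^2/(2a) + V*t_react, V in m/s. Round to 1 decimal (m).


V = 183 / 3.6 = 50.8333 m/s
Braking distance = 50.8333^2 / (2*0.66) = 1957.5968 m
Sighting distance = 50.8333 * 14 = 711.6667 m
S = 1957.5968 + 711.6667 = 2669.3 m

2669.3


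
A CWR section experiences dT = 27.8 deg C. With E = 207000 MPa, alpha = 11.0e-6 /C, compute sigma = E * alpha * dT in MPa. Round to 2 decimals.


sigma = E * alpha * dT
sigma = 207000 * 11.0e-6 * 27.8
sigma = 2.277 * 27.8
sigma = 63.30 MPa

63.30


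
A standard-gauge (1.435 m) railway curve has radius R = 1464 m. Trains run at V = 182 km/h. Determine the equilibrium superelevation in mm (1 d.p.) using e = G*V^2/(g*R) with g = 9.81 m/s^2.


Convert speed: V = 182 / 3.6 = 50.5556 m/s
Apply formula: e = 1.435 * 50.5556^2 / (9.81 * 1464)
e = 1.435 * 2555.8642 / 14361.84
e = 0.255376 m = 255.4 mm

255.4


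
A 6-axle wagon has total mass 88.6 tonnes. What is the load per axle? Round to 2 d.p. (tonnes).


Load per axle = total weight / number of axles
Load = 88.6 / 6
Load = 14.77 tonnes

14.77


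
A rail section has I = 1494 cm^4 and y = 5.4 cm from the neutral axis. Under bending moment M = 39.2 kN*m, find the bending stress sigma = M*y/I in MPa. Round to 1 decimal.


Convert units:
M = 39.2 kN*m = 39200000 N*mm
y = 5.4 cm = 54 mm
I = 1494 cm^4 = 14940000 mm^4
sigma = 39200000 * 54 / 14940000
sigma = 141.7 MPa

141.7


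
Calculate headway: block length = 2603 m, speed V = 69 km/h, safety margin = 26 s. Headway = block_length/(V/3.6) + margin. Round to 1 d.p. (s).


V = 69 / 3.6 = 19.1667 m/s
Block traversal time = 2603 / 19.1667 = 135.8087 s
Headway = 135.8087 + 26
Headway = 161.8 s

161.8


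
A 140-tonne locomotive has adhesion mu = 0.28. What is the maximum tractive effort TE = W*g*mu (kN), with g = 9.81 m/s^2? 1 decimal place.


TE_max = W * g * mu
TE_max = 140 * 9.81 * 0.28
TE_max = 1373.4 * 0.28
TE_max = 384.6 kN

384.6


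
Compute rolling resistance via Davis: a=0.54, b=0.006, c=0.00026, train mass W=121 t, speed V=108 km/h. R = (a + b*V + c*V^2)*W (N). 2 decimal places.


b*V = 0.006 * 108 = 0.648
c*V^2 = 0.00026 * 11664 = 3.03264
R_per_t = 0.54 + 0.648 + 3.03264 = 4.22064 N/t
R_total = 4.22064 * 121 = 510.70 N

510.70


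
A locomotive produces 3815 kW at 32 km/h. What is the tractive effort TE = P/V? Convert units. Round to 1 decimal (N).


Convert: P = 3815 kW = 3815000 W
V = 32 / 3.6 = 8.8889 m/s
TE = 3815000 / 8.8889
TE = 429187.5 N

429187.5


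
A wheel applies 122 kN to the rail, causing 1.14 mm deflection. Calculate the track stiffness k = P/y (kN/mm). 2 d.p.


Track stiffness k = P / y
k = 122 / 1.14
k = 107.02 kN/mm

107.02


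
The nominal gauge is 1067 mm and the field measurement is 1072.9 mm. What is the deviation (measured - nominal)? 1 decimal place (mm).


Deviation = measured - nominal
Deviation = 1072.9 - 1067
Deviation = 5.9 mm

5.9


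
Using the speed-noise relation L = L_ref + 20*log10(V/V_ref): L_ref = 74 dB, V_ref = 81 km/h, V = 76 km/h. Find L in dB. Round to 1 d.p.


V/V_ref = 76 / 81 = 0.938272
log10(0.938272) = -0.027671
20 * -0.027671 = -0.5534
L = 74 + -0.5534 = 73.4 dB

73.4


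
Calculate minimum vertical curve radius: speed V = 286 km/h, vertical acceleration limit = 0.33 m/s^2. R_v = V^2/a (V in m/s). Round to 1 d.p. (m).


Convert speed: V = 286 / 3.6 = 79.4444 m/s
V^2 = 6311.4198 m^2/s^2
R_v = 6311.4198 / 0.33
R_v = 19125.5 m

19125.5


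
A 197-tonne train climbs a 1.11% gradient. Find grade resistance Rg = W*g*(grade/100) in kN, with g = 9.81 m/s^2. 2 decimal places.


Rg = W * 9.81 * grade / 100
Rg = 197 * 9.81 * 1.11 / 100
Rg = 1932.57 * 0.0111
Rg = 21.45 kN

21.45


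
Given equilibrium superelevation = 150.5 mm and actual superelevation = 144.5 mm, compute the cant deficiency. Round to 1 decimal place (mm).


Cant deficiency = equilibrium cant - actual cant
CD = 150.5 - 144.5
CD = 6.0 mm

6.0


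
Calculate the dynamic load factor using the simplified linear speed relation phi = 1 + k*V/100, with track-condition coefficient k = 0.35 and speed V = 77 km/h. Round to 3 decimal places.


phi = 1 + k * V / 100
phi = 1 + 0.35 * 77 / 100
phi = 1 + 0.2695
phi = 1.270

1.270


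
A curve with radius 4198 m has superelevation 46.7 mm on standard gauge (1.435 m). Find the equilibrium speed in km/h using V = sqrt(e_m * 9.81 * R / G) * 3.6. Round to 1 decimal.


Convert cant: e = 46.7 mm = 0.0467 m
V_ms = sqrt(0.0467 * 9.81 * 4198 / 1.435)
V_ms = sqrt(1340.221008) = 36.609 m/s
V = 36.609 * 3.6 = 131.8 km/h

131.8


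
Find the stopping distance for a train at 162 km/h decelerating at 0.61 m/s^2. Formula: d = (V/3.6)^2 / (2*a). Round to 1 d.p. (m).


Convert speed: V = 162 / 3.6 = 45.0 m/s
V^2 = 2025.0
d = 2025.0 / (2 * 0.61)
d = 2025.0 / 1.22
d = 1659.8 m

1659.8


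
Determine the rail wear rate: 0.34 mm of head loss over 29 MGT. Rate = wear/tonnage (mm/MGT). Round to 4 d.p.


Wear rate = total wear / cumulative tonnage
Rate = 0.34 / 29
Rate = 0.0117 mm/MGT

0.0117


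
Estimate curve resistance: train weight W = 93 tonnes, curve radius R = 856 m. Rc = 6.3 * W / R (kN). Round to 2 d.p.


Rc = 6.3 * W / R
Rc = 6.3 * 93 / 856
Rc = 585.9 / 856
Rc = 0.68 kN

0.68


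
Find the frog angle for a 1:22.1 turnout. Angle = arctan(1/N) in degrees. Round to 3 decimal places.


1/N = 1/22.1 = 0.045249
angle = arctan(0.045249) = 0.045218 rad
angle = 0.045218 * 180/pi = 2.591 degrees

2.591


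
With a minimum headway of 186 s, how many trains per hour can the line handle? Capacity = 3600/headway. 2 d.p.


Capacity = 3600 / headway
Capacity = 3600 / 186
Capacity = 19.35 trains/hour

19.35


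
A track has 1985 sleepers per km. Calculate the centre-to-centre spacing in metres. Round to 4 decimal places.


Spacing = 1000 m / number of sleepers
Spacing = 1000 / 1985
Spacing = 0.5038 m

0.5038


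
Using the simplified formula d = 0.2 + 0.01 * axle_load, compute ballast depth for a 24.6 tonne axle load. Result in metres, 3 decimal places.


d = 0.2 + 0.01 * 24.6
d = 0.2 + 0.246
d = 0.446 m

0.446


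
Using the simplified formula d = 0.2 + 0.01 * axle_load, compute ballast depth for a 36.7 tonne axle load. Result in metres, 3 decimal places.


d = 0.2 + 0.01 * 36.7
d = 0.2 + 0.367
d = 0.567 m

0.567


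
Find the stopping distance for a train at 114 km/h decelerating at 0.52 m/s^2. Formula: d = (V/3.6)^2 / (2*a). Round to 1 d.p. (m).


Convert speed: V = 114 / 3.6 = 31.6667 m/s
V^2 = 1002.7778
d = 1002.7778 / (2 * 0.52)
d = 1002.7778 / 1.04
d = 964.2 m

964.2


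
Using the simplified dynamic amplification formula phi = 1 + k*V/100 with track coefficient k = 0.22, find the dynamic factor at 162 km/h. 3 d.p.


phi = 1 + k * V / 100
phi = 1 + 0.22 * 162 / 100
phi = 1 + 0.3564
phi = 1.356

1.356


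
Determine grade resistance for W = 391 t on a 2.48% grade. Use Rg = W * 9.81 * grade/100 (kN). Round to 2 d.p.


Rg = W * 9.81 * grade / 100
Rg = 391 * 9.81 * 2.48 / 100
Rg = 3835.71 * 0.0248
Rg = 95.13 kN

95.13


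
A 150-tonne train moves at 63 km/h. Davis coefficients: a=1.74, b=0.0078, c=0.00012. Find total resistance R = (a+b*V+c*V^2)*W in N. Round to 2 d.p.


b*V = 0.0078 * 63 = 0.4914
c*V^2 = 0.00012 * 3969 = 0.47628
R_per_t = 1.74 + 0.4914 + 0.47628 = 2.70768 N/t
R_total = 2.70768 * 150 = 406.15 N

406.15


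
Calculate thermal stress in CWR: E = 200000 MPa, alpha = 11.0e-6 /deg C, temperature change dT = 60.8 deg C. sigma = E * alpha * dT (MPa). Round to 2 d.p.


sigma = E * alpha * dT
sigma = 200000 * 11.0e-6 * 60.8
sigma = 2.2 * 60.8
sigma = 133.76 MPa

133.76


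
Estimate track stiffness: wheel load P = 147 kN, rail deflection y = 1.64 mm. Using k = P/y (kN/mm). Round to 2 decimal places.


Track stiffness k = P / y
k = 147 / 1.64
k = 89.63 kN/mm

89.63


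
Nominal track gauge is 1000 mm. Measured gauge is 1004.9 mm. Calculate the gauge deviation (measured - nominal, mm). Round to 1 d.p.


Deviation = measured - nominal
Deviation = 1004.9 - 1000
Deviation = 4.9 mm

4.9


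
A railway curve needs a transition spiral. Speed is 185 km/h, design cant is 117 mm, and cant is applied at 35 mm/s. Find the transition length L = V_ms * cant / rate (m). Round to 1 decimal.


Convert speed: V = 185 / 3.6 = 51.3889 m/s
L = 51.3889 * 117 / 35
L = 6012.5 / 35
L = 171.8 m

171.8


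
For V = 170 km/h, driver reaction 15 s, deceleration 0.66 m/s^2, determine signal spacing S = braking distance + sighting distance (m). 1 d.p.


V = 170 / 3.6 = 47.2222 m/s
Braking distance = 47.2222^2 / (2*0.66) = 1689.3472 m
Sighting distance = 47.2222 * 15 = 708.3333 m
S = 1689.3472 + 708.3333 = 2397.7 m

2397.7


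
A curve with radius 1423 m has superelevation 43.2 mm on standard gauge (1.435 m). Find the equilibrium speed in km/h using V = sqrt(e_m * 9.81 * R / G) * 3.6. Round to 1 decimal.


Convert cant: e = 43.2 mm = 0.0432 m
V_ms = sqrt(0.0432 * 9.81 * 1423 / 1.435)
V_ms = sqrt(420.248095) = 20.5 m/s
V = 20.5 * 3.6 = 73.8 km/h

73.8


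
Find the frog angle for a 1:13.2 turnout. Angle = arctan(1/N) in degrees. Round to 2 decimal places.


1/N = 1/13.2 = 0.075758
angle = arctan(0.075758) = 0.075613 rad
angle = 0.075613 * 180/pi = 4.33 degrees

4.33


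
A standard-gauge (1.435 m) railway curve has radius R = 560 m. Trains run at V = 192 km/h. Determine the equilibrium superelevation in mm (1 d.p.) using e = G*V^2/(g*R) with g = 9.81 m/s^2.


Convert speed: V = 192 / 3.6 = 53.3333 m/s
Apply formula: e = 1.435 * 53.3333^2 / (9.81 * 560)
e = 1.435 * 2844.4444 / 5493.6
e = 0.743006 m = 743.0 mm

743.0


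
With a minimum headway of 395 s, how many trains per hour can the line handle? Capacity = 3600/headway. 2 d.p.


Capacity = 3600 / headway
Capacity = 3600 / 395
Capacity = 9.11 trains/hour

9.11


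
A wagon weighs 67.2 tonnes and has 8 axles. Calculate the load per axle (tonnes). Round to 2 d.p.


Load per axle = total weight / number of axles
Load = 67.2 / 8
Load = 8.40 tonnes

8.40


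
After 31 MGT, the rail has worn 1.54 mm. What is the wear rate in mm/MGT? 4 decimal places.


Wear rate = total wear / cumulative tonnage
Rate = 1.54 / 31
Rate = 0.0497 mm/MGT

0.0497


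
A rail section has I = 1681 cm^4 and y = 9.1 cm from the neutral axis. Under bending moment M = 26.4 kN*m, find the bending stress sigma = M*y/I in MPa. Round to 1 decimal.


Convert units:
M = 26.4 kN*m = 26400000 N*mm
y = 9.1 cm = 91 mm
I = 1681 cm^4 = 16810000 mm^4
sigma = 26400000 * 91 / 16810000
sigma = 142.9 MPa

142.9


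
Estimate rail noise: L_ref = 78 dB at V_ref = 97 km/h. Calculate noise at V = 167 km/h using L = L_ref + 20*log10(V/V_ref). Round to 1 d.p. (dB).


V/V_ref = 167 / 97 = 1.721649
log10(1.721649) = 0.235945
20 * 0.235945 = 4.7189
L = 78 + 4.7189 = 82.7 dB

82.7


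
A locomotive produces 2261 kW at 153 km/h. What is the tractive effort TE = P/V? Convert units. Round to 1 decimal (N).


Convert: P = 2261 kW = 2261000 W
V = 153 / 3.6 = 42.5 m/s
TE = 2261000 / 42.5
TE = 53200.0 N

53200.0


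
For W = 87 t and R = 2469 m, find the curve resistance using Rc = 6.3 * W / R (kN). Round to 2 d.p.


Rc = 6.3 * W / R
Rc = 6.3 * 87 / 2469
Rc = 548.1 / 2469
Rc = 0.22 kN

0.22


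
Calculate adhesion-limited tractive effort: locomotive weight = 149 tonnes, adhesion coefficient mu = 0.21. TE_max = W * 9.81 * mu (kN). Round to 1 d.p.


TE_max = W * g * mu
TE_max = 149 * 9.81 * 0.21
TE_max = 1461.69 * 0.21
TE_max = 307.0 kN

307.0


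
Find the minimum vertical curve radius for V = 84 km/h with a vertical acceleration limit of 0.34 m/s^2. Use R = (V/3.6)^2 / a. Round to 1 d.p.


Convert speed: V = 84 / 3.6 = 23.3333 m/s
V^2 = 544.4444 m^2/s^2
R_v = 544.4444 / 0.34
R_v = 1601.3 m

1601.3


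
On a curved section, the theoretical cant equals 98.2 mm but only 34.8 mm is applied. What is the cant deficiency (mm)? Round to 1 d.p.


Cant deficiency = equilibrium cant - actual cant
CD = 98.2 - 34.8
CD = 63.4 mm

63.4


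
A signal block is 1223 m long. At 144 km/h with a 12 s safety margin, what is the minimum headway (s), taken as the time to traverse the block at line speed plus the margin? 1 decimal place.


V = 144 / 3.6 = 40.0 m/s
Block traversal time = 1223 / 40.0 = 30.575 s
Headway = 30.575 + 12
Headway = 42.6 s

42.6


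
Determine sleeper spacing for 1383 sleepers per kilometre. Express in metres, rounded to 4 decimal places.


Spacing = 1000 m / number of sleepers
Spacing = 1000 / 1383
Spacing = 0.7231 m

0.7231


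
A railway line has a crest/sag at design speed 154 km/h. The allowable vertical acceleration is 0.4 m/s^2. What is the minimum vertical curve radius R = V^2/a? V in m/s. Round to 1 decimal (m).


Convert speed: V = 154 / 3.6 = 42.7778 m/s
V^2 = 1829.9383 m^2/s^2
R_v = 1829.9383 / 0.4
R_v = 4574.8 m

4574.8


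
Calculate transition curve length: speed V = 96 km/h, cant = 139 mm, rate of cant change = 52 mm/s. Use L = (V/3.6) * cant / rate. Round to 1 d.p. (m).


Convert speed: V = 96 / 3.6 = 26.6667 m/s
L = 26.6667 * 139 / 52
L = 3706.6667 / 52
L = 71.3 m

71.3


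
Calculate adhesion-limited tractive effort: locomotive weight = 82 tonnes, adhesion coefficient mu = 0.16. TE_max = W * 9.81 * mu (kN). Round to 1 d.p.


TE_max = W * g * mu
TE_max = 82 * 9.81 * 0.16
TE_max = 804.42 * 0.16
TE_max = 128.7 kN

128.7


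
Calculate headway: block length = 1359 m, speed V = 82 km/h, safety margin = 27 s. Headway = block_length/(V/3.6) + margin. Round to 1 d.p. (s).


V = 82 / 3.6 = 22.7778 m/s
Block traversal time = 1359 / 22.7778 = 59.6634 s
Headway = 59.6634 + 27
Headway = 86.7 s

86.7


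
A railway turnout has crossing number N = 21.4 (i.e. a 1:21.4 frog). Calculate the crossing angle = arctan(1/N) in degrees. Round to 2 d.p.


1/N = 1/21.4 = 0.046729
angle = arctan(0.046729) = 0.046695 rad
angle = 0.046695 * 180/pi = 2.68 degrees

2.68


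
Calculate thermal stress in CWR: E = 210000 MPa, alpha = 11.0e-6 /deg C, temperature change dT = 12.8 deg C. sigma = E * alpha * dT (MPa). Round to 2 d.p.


sigma = E * alpha * dT
sigma = 210000 * 11.0e-6 * 12.8
sigma = 2.31 * 12.8
sigma = 29.57 MPa

29.57


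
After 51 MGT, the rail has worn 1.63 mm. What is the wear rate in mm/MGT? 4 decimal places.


Wear rate = total wear / cumulative tonnage
Rate = 1.63 / 51
Rate = 0.0320 mm/MGT

0.0320


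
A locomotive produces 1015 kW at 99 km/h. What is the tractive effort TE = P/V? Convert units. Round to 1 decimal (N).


Convert: P = 1015 kW = 1015000 W
V = 99 / 3.6 = 27.5 m/s
TE = 1015000 / 27.5
TE = 36909.1 N

36909.1


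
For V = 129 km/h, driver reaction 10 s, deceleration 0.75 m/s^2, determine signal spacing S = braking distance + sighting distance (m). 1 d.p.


V = 129 / 3.6 = 35.8333 m/s
Braking distance = 35.8333^2 / (2*0.75) = 856.0185 m
Sighting distance = 35.8333 * 10 = 358.3333 m
S = 856.0185 + 358.3333 = 1214.4 m

1214.4


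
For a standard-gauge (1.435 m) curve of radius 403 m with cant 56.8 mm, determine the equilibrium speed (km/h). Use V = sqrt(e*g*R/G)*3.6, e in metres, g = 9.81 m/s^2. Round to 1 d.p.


Convert cant: e = 56.8 mm = 0.0568 m
V_ms = sqrt(0.0568 * 9.81 * 403 / 1.435)
V_ms = sqrt(156.484198) = 12.5094 m/s
V = 12.5094 * 3.6 = 45.0 km/h

45.0


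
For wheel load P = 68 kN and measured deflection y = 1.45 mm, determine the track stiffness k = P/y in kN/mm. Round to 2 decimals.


Track stiffness k = P / y
k = 68 / 1.45
k = 46.90 kN/mm

46.90


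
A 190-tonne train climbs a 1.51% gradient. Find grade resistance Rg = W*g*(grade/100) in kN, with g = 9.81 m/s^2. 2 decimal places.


Rg = W * 9.81 * grade / 100
Rg = 190 * 9.81 * 1.51 / 100
Rg = 1863.9 * 0.0151
Rg = 28.14 kN

28.14


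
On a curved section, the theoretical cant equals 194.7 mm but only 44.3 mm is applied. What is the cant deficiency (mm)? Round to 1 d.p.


Cant deficiency = equilibrium cant - actual cant
CD = 194.7 - 44.3
CD = 150.4 mm

150.4


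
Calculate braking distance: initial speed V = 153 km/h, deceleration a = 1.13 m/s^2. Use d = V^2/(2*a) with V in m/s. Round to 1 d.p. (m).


Convert speed: V = 153 / 3.6 = 42.5 m/s
V^2 = 1806.25
d = 1806.25 / (2 * 1.13)
d = 1806.25 / 2.26
d = 799.2 m

799.2


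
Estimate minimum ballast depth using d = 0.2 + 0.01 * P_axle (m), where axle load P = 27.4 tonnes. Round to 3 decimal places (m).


d = 0.2 + 0.01 * 27.4
d = 0.2 + 0.274
d = 0.474 m

0.474


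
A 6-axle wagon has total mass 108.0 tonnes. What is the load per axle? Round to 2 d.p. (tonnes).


Load per axle = total weight / number of axles
Load = 108.0 / 6
Load = 18.00 tonnes

18.00


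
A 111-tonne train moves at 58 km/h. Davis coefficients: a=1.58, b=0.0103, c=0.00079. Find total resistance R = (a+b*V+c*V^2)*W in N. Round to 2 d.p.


b*V = 0.0103 * 58 = 0.5974
c*V^2 = 0.00079 * 3364 = 2.65756
R_per_t = 1.58 + 0.5974 + 2.65756 = 4.83496 N/t
R_total = 4.83496 * 111 = 536.68 N

536.68


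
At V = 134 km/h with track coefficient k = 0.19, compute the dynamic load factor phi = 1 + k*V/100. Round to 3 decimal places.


phi = 1 + k * V / 100
phi = 1 + 0.19 * 134 / 100
phi = 1 + 0.2546
phi = 1.255

1.255


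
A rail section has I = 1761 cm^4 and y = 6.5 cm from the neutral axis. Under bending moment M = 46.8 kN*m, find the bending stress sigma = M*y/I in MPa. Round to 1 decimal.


Convert units:
M = 46.8 kN*m = 46800000 N*mm
y = 6.5 cm = 65 mm
I = 1761 cm^4 = 17610000 mm^4
sigma = 46800000 * 65 / 17610000
sigma = 172.7 MPa

172.7
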